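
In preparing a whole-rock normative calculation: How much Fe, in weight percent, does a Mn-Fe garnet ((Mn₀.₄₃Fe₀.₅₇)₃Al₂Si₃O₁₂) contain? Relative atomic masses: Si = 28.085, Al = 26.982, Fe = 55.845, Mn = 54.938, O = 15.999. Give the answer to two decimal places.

19.23 weight percent

Formula mass = 1.29·54.938 + 1.71·55.845 + 2·26.982 + 3·28.085 + 12·15.999 = 496.572 g/mol, of which 95.495 g is Fe.
So Fe makes up 95.495/496.572 = 0.1923 of the mass, i.e. 19.23%.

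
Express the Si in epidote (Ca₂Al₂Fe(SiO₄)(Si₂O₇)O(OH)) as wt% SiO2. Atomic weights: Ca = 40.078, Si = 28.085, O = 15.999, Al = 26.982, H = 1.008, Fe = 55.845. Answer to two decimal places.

37.30 wt%

M(Ca₂Al₂Fe(SiO₄)(Si₂O₇)O(OH)) = 483.215 g/mol; M(SiO2) = 60.083 g/mol.
Moles SiO2 per formula unit = 3 Si ÷ 1 = 3.0000.
SiO2 fraction = (3.0000 × 60.083) / 483.215 = 180.249/483.215 = 0.3730.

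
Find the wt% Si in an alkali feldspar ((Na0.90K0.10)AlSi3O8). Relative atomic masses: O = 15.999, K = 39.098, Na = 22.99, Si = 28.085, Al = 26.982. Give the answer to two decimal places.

31.94 wt%

Molar mass of (Na0.90K0.10)AlSi3O8: 0.90*22.99 + 0.10*39.098 + 1*26.982 + 3*28.085 + 8*15.999 = 263.830 g/mol.
Mass of Si per formula unit: 3 × 28.085 = 84.255 g.
Weight fraction Si = 84.255 / 263.830 = 0.3194.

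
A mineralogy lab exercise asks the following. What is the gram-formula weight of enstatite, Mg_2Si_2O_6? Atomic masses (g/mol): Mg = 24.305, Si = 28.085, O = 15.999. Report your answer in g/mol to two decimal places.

The formula mass is the sum 2·24.305 + 2·28.085 + 6·15.999.

200.77 g/mol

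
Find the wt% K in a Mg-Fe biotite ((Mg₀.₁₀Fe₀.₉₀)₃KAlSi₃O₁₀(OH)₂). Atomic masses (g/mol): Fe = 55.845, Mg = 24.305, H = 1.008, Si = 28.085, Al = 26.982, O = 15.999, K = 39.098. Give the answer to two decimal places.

M((Mg₀.₁₀Fe₀.₉₀)₃KAlSi₃O₁₀(OH)₂) = 502.412 g/mol.
K contributes 1 × 39.098 = 39.098 g per mole.
39.098/502.412 = 0.0778 → 7.78%.

7.78 mass %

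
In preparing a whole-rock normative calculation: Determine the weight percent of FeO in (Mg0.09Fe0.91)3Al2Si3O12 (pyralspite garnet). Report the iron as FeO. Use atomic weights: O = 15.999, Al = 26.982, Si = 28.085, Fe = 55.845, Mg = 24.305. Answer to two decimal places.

Formula mass = 489.226 g/mol.
2.73 Fe → 2.7300 mol FeO per formula unit; M(FeO) = 71.844, so FeO mass = 196.134 g.
196.134/489.226 × 100 = 40.09 wt%.

40.09 wt%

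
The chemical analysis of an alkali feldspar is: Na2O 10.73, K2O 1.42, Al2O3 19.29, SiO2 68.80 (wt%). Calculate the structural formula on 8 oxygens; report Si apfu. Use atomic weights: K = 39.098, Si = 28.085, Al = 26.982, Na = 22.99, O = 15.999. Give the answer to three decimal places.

3.008 Si apfu

10.73 wt% Na2O ÷ 61.979 g/mol = 0.17312 mol, giving 0.34624 Na and 0.17312 O.
1.42 wt% K2O ÷ 94.195 g/mol = 0.01508 mol, giving 0.03016 K and 0.01508 O.
19.29 wt% Al2O3 ÷ 101.961 g/mol = 0.18919 mol, giving 0.37838 Al and 0.56757 O.
68.80 wt% SiO2 ÷ 60.083 g/mol = 1.14508 mol, giving 1.14508 Si and 2.29016 O.
Oxygen sums to 3.04593; scaling by 8/3.04593 = 2.62646 puts the formula on 8 O.
Si: 1.14508 × 2.62646 = 3.008 atoms per formula unit.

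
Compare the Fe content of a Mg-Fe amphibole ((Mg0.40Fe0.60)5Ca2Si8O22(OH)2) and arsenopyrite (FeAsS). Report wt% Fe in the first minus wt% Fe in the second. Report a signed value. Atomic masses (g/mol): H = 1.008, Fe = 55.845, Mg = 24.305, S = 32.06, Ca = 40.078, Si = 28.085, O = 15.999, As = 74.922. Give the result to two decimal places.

M((Mg0.40Fe0.60)5Ca2Si8O22(OH)2) = 906.973 g/mol, so wt% Fe = 167.535/906.973 × 100 = 18.47%.
M(FeAsS) = 162.827 g/mol, so wt% Fe = 55.845/162.827 × 100 = 34.30%.
18.47 − 34.30 = -15.83 pp.

-15.83 percentage points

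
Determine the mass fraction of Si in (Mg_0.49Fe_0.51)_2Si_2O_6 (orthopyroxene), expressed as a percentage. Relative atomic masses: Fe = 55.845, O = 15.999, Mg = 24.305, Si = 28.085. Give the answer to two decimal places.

24.11 mass %

Formula mass = 0.98×24.305 + 1.02×55.845 + 2×28.085 + 6×15.999 = 232.945 g/mol, of which 56.170 g is Si.
So Si makes up 56.170/232.945 = 0.2411 of the mass, i.e. 24.11%.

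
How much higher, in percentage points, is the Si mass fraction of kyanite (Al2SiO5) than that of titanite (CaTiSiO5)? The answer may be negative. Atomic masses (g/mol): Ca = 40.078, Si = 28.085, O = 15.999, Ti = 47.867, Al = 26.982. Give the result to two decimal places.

3.00 percentage points

Si in Al2SiO5: molar mass 162.044 g/mol; 1×28.085 = 28.085 g → 17.33 wt%.
Si in CaTiSiO5: molar mass 196.025 g/mol; 1×28.085 = 28.085 g → 14.33 wt%.
Difference = 17.33 − 14.33 = 3.00 percentage points.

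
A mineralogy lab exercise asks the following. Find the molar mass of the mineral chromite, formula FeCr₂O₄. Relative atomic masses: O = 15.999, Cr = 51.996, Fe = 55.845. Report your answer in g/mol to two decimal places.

223.83 g/mol

Fe: 1 × 55.845 = 55.8450
Cr: 2 × 51.996 = 103.9920
O: 4 × 15.999 = 63.9960
Summing the contributions gives the formula mass.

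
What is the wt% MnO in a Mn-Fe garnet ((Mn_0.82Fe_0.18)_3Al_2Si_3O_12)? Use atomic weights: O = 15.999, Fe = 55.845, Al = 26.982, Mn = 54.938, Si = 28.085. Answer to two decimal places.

Molar mass of (Mn_0.82Fe_0.18)_3Al_2Si_3O_12 = 2.46*54.938 + 0.54*55.845 + 2*26.982 + 3*28.085 + 12*15.999 = 495.511 g/mol.
Each formula unit contains 2.46 Mn, equivalent to 2.46/1 = 2.4600 mol MnO.
M(MnO) = 1×54.938 + 1×15.999 = 70.937 g/mol.
Mass of MnO per formula unit = 2.4600 × 70.937 = 174.505 g.
MnO wt% = 174.505 / 495.511 × 100 = 35.22%.

35.22 wt%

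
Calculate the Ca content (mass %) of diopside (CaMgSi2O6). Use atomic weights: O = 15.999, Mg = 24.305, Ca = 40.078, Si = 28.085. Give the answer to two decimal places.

18.51 mass %

Formula mass = 1×40.078 + 1×24.305 + 2×28.085 + 6×15.999 = 216.547 g/mol, of which 40.078 g is Ca.
So Ca makes up 40.078/216.547 = 0.1851 of the mass, i.e. 18.51%.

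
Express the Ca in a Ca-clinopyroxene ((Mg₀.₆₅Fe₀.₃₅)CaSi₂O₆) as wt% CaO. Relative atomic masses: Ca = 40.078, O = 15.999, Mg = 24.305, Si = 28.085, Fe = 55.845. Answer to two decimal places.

24.64 wt%

Molar mass of (Mg₀.₆₅Fe₀.₃₅)CaSi₂O₆ = 0.65·24.305 + 0.35·55.845 + 1·40.078 + 2·28.085 + 6·15.999 = 227.586 g/mol.
Each formula unit contains 1 Ca, equivalent to 1/1 = 1.0000 mol CaO.
M(CaO) = 1×40.078 + 1×15.999 = 56.077 g/mol.
Mass of CaO per formula unit = 1.0000 × 56.077 = 56.077 g.
CaO wt% = 56.077 / 227.586 × 100 = 24.64%.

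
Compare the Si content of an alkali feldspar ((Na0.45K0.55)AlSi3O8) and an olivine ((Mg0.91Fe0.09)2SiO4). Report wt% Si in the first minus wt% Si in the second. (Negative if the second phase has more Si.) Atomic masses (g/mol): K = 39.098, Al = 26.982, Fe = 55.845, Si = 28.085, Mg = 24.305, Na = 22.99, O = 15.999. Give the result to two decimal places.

First mineral: 84.255 g Si in 271.078 g formula = 31.08 wt% Si.
Second mineral: 28.085 g Si in 146.368 g formula = 19.19 wt% Si.
31.08% − 19.19% gives a difference of 11.89 percentage points.

11.89 percentage points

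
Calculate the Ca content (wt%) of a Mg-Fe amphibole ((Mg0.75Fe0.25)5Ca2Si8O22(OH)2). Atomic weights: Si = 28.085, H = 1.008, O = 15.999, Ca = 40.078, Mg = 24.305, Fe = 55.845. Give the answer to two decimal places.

9.41 wt%

Molar mass of (Mg0.75Fe0.25)5Ca2Si8O22(OH)2: 3.75×24.305 + 1.25×55.845 + 2×40.078 + 8×28.085 + 24×15.999 + 2×1.008 = 851.778 g/mol.
Mass of Ca per formula unit: 2 × 40.078 = 80.156 g.
Weight fraction Ca = 80.156 / 851.778 = 0.0941.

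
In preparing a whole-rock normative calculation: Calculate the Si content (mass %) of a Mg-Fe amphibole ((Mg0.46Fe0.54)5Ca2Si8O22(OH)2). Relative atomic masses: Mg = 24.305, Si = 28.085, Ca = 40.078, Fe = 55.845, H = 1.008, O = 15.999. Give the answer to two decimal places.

25.03 mass %

M((Mg0.46Fe0.54)5Ca2Si8O22(OH)2) = 897.511 g/mol.
Si contributes 8 × 28.085 = 224.680 g per mole.
224.680/897.511 = 0.2503 → 25.03%.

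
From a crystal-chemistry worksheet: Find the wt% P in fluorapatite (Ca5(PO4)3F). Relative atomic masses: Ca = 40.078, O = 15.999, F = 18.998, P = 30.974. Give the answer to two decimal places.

M(Ca5(PO4)3F) = 504.298 g/mol.
P contributes 3 × 30.974 = 92.922 g per mole.
92.922/504.298 = 0.1843 → 18.43%.

18.43 weight percent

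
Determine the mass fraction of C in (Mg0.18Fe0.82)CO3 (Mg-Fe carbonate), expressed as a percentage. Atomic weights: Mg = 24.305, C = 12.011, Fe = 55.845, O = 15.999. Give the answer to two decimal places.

Molar mass of (Mg0.18Fe0.82)CO3: 0.18×24.305 + 0.82×55.845 + 1×12.011 + 3×15.999 = 110.176 g/mol.
Mass of C per formula unit: 1 × 12.011 = 12.011 g.
Weight fraction C = 12.011 / 110.176 = 0.1090.

10.90 mass %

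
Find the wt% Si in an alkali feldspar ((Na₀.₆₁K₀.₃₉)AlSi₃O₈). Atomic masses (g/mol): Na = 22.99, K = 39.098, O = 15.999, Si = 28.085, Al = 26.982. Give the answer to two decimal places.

31.38 mass %

Formula mass = 0.61*22.99 + 0.39*39.098 + 1*26.982 + 3*28.085 + 8*15.999 = 268.501 g/mol, of which 84.255 g is Si.
So Si makes up 84.255/268.501 = 0.3138 of the mass, i.e. 31.38%.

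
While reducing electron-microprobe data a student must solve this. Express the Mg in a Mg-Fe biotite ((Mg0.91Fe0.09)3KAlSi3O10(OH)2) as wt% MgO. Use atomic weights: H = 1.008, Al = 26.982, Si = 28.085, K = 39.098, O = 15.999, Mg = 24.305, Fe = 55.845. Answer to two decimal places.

Formula mass = 425.770 g/mol.
2.73 Mg → 2.7300 mol MgO per formula unit; M(MgO) = 40.304, so MgO mass = 110.030 g.
110.030/425.770 × 100 = 25.84 wt%.

25.84 wt%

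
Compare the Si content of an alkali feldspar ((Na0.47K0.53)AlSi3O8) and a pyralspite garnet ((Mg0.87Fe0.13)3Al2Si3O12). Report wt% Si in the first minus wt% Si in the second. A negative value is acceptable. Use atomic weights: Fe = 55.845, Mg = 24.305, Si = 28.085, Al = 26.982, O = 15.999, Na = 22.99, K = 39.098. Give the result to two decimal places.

First mineral: 84.255 g Si in 270.756 g formula = 31.12 wt% Si.
Second mineral: 84.255 g Si in 415.423 g formula = 20.28 wt% Si.
31.12% − 20.28% gives a difference of 10.84 percentage points.

10.84 percentage points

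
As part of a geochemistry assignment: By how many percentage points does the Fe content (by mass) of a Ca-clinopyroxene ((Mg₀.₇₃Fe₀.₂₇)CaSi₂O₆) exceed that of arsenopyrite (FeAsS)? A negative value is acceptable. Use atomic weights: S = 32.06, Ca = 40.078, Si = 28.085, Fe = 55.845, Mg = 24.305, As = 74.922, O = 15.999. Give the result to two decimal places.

-27.60 percentage points

M((Mg₀.₇₃Fe₀.₂₇)CaSi₂O₆) = 225.063 g/mol, so wt% Fe = 15.078/225.063 × 100 = 6.70%.
M(FeAsS) = 162.827 g/mol, so wt% Fe = 55.845/162.827 × 100 = 34.30%.
6.70 − 34.30 = -27.60 pp.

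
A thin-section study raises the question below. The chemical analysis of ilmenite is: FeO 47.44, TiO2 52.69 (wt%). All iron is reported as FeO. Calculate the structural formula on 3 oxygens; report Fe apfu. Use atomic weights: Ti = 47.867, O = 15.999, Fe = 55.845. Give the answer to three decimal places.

FeO: 47.44/71.844 = 0.66032 mol → 0.66032 mol Fe, 0.66032 mol O.
TiO2: 52.69/79.865 = 0.65974 mol → 0.65974 mol Ti, 1.31948 mol O.
Total oxygen = 1.97980 mol. Normalization factor = 3/1.97980 = 1.51530.
Fe per 3 O = 0.66032 × 1.51530 = 1.001.

1.001 Fe apfu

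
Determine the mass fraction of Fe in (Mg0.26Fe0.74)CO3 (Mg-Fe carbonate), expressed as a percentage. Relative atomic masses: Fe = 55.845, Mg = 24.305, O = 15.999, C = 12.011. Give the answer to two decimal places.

38.39 mass %

Formula mass = 0.26*24.305 + 0.74*55.845 + 1*12.011 + 3*15.999 = 107.653 g/mol, of which 41.325 g is Fe.
So Fe makes up 41.325/107.653 = 0.3839 of the mass, i.e. 38.39%.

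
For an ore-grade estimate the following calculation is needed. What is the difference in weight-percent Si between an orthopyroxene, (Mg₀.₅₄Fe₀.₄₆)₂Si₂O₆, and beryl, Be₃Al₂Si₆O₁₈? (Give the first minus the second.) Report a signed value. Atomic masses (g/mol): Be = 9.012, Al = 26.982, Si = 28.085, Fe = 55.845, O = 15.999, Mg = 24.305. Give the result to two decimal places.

-6.91 percentage points

First mineral: 56.170 g Si in 229.791 g formula = 24.44 wt% Si.
Second mineral: 168.510 g Si in 537.492 g formula = 31.35 wt% Si.
24.44% − 31.35% gives a difference of -6.91 percentage points.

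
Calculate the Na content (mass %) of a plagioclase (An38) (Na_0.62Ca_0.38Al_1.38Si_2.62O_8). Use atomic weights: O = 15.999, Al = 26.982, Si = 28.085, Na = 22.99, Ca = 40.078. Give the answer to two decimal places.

5.31 mass %

Formula mass = 0.62×22.99 + 0.38×40.078 + 1.38×26.982 + 2.62×28.085 + 8×15.999 = 268.293 g/mol, of which 14.254 g is Na.
So Na makes up 14.254/268.293 = 0.0531 of the mass, i.e. 5.31%.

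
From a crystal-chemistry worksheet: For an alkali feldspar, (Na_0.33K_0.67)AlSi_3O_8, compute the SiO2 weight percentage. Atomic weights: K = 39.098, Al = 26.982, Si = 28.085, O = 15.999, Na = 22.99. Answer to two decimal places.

M((Na_0.33K_0.67)AlSi_3O_8) = 273.011 g/mol; M(SiO2) = 60.083 g/mol.
Moles SiO2 per formula unit = 3 Si ÷ 1 = 3.0000.
SiO2 fraction = (3.0000 × 60.083) / 273.011 = 180.249/273.011 = 0.6602.

66.02 wt%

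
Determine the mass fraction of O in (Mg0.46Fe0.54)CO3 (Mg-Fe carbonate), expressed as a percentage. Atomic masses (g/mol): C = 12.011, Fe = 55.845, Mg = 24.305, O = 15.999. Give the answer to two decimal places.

Formula mass = 0.46·24.305 + 0.54·55.845 + 1·12.011 + 3·15.999 = 101.345 g/mol, of which 47.997 g is O.
So O makes up 47.997/101.345 = 0.4736 of the mass, i.e. 47.36%.

47.36 mass %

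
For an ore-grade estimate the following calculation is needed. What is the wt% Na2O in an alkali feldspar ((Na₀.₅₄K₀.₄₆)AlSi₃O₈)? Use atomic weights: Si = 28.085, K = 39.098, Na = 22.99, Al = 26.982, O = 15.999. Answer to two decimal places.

Formula mass = 269.629 g/mol.
0.54 Na → 0.2700 mol Na2O per formula unit; M(Na2O) = 61.979, so Na2O mass = 16.734 g.
16.734/269.629 × 100 = 6.21 wt%.

6.21 wt%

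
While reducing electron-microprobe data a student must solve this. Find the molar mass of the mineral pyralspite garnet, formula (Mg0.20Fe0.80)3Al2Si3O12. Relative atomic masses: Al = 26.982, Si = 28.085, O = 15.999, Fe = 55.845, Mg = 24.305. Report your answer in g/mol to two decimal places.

Mg: 0.60 × 24.305 = 14.5830
Fe: 2.40 × 55.845 = 134.0280
Al: 2 × 26.982 = 53.9640
Si: 3 × 28.085 = 84.2550
O: 12 × 15.999 = 191.9880
Summing the contributions gives the formula mass.

478.82 g/mol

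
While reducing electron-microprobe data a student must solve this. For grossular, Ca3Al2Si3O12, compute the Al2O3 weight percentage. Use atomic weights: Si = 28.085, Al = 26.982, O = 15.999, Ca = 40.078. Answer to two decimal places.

22.64 wt%

M(Ca3Al2Si3O12) = 450.441 g/mol; M(Al2O3) = 101.961 g/mol.
Moles Al2O3 per formula unit = 2 Al ÷ 2 = 1.0000.
Al2O3 fraction = (1.0000 × 101.961) / 450.441 = 101.961/450.441 = 0.2264.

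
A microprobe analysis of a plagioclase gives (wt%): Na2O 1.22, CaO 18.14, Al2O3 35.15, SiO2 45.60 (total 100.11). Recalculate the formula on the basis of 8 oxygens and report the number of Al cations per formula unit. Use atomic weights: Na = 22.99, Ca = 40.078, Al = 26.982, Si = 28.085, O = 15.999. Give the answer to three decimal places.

1.905 Al apfu

1.22 wt% Na2O ÷ 61.979 g/mol = 0.01968 mol, giving 0.03936 Na and 0.01968 O.
18.14 wt% CaO ÷ 56.077 g/mol = 0.32348 mol, giving 0.32348 Ca and 0.32348 O.
35.15 wt% Al2O3 ÷ 101.961 g/mol = 0.34474 mol, giving 0.68948 Al and 1.03422 O.
45.60 wt% SiO2 ÷ 60.083 g/mol = 0.75895 mol, giving 0.75895 Si and 1.51790 O.
Oxygen sums to 2.89528; scaling by 8/2.89528 = 2.76312 puts the formula on 8 O.
Al: 0.68948 × 2.76312 = 1.905 atoms per formula unit.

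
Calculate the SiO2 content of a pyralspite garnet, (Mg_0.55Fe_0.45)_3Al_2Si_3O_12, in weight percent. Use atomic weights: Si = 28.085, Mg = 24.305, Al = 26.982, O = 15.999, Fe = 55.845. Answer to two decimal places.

Formula mass = 445.701 g/mol.
3 Si → 3.0000 mol SiO2 per formula unit; M(SiO2) = 60.083, so SiO2 mass = 180.249 g.
180.249/445.701 × 100 = 40.44 wt%.

40.44 wt%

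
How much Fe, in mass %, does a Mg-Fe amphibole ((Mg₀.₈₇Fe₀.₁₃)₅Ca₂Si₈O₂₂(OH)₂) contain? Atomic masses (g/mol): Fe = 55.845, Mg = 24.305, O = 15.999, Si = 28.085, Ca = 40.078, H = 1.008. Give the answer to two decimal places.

4.36 mass %

M((Mg₀.₈₇Fe₀.₁₃)₅Ca₂Si₈O₂₂(OH)₂) = 832.854 g/mol.
Fe contributes 0.65 × 55.845 = 36.299 g per mole.
36.299/832.854 = 0.0436 → 4.36%.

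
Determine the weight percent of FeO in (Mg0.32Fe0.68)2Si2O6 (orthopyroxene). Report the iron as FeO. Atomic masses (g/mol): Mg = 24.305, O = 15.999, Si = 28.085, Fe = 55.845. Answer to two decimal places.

M((Mg0.32Fe0.68)2Si2O6) = 243.668 g/mol; M(FeO) = 71.844 g/mol.
Moles FeO per formula unit = 1.36 Fe ÷ 1 = 1.3600.
FeO fraction = (1.3600 × 71.844) / 243.668 = 97.708/243.668 = 0.4010.

40.10 wt%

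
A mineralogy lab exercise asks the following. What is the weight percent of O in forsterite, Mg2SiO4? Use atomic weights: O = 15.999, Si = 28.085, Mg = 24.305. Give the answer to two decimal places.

45.49 weight percent

Molar mass of Mg2SiO4: 2×24.305 + 1×28.085 + 4×15.999 = 140.691 g/mol.
Mass of O per formula unit: 4 × 15.999 = 63.996 g.
Weight fraction O = 63.996 / 140.691 = 0.4549.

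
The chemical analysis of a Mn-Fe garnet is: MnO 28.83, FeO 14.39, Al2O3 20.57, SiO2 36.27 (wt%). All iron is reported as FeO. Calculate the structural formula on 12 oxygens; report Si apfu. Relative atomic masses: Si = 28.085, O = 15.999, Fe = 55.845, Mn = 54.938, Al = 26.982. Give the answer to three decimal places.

MnO: 28.83/70.937 = 0.40642 mol → 0.40642 mol Mn, 0.40642 mol O.
FeO: 14.39/71.844 = 0.20030 mol → 0.20030 mol Fe, 0.20030 mol O.
Al2O3: 20.57/101.961 = 0.20174 mol → 0.40348 mol Al, 0.60522 mol O.
SiO2: 36.27/60.083 = 0.60366 mol → 0.60366 mol Si, 1.20732 mol O.
Total oxygen = 2.41926 mol. Normalization factor = 12/2.41926 = 4.96019.
Si per 12 O = 0.60366 × 4.96019 = 2.994.

2.994 Si apfu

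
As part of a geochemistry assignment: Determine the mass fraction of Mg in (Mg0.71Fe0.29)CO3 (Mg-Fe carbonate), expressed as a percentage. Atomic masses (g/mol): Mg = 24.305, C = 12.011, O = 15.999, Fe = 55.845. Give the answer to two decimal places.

Molar mass of (Mg0.71Fe0.29)CO3: 0.71*24.305 + 0.29*55.845 + 1*12.011 + 3*15.999 = 93.460 g/mol.
Mass of Mg per formula unit: 0.71 × 24.305 = 17.257 g.
Weight fraction Mg = 17.257 / 93.460 = 0.1846.

18.46 weight percent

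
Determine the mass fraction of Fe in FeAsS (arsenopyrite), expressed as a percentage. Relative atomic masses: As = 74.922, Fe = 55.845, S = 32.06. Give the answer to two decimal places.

M(FeAsS) = 162.827 g/mol.
Fe contributes 1 × 55.845 = 55.845 g per mole.
55.845/162.827 = 0.3430 → 34.30%.

34.30 mass %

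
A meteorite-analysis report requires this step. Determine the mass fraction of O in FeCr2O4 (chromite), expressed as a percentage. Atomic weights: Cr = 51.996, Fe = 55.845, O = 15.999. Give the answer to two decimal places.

Formula mass = 1·55.845 + 2·51.996 + 4·15.999 = 223.833 g/mol, of which 63.996 g is O.
So O makes up 63.996/223.833 = 0.2859 of the mass, i.e. 28.59%.

28.59 weight percent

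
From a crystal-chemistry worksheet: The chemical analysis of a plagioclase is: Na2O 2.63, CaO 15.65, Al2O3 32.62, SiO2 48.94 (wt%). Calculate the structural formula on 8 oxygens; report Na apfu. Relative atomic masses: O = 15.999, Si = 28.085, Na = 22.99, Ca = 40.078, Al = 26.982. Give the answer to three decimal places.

Na2O: 2.63/61.979 = 0.04243 mol → 0.08486 mol Na, 0.04243 mol O.
CaO: 15.65/56.077 = 0.27908 mol → 0.27908 mol Ca, 0.27908 mol O.
Al2O3: 32.62/101.961 = 0.31993 mol → 0.63986 mol Al, 0.95979 mol O.
SiO2: 48.94/60.083 = 0.81454 mol → 0.81454 mol Si, 1.62908 mol O.
Total oxygen = 2.91038 mol. Normalization factor = 8/2.91038 = 2.74878.
Na per 8 O = 0.08486 × 2.74878 = 0.233.

0.233 Na apfu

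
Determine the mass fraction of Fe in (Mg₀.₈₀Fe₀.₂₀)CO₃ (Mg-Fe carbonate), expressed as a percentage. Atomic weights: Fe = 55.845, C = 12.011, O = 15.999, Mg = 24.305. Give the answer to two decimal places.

12.32 mass %

Molar mass of (Mg₀.₈₀Fe₀.₂₀)CO₃: 0.80*24.305 + 0.20*55.845 + 1*12.011 + 3*15.999 = 90.621 g/mol.
Mass of Fe per formula unit: 0.20 × 55.845 = 11.169 g.
Weight fraction Fe = 11.169 / 90.621 = 0.1232.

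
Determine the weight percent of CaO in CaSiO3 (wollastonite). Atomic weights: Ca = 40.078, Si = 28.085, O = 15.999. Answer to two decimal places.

Molar mass of CaSiO3 = 1·40.078 + 1·28.085 + 3·15.999 = 116.160 g/mol.
Each formula unit contains 1 Ca, equivalent to 1/1 = 1.0000 mol CaO.
M(CaO) = 1×40.078 + 1×15.999 = 56.077 g/mol.
Mass of CaO per formula unit = 1.0000 × 56.077 = 56.077 g.
CaO wt% = 56.077 / 116.160 × 100 = 48.28%.

48.28 wt%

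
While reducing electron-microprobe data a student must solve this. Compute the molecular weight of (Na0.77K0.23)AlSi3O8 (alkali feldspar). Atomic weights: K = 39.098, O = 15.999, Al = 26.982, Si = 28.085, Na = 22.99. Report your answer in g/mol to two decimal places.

265.92 g/mol

M = 0.77*22.99 + 0.23*39.098 + 1*26.982 + 3*28.085 + 8*15.999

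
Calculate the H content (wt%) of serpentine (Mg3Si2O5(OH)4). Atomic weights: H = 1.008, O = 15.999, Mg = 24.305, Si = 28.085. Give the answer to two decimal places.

Molar mass of Mg3Si2O5(OH)4: 3*24.305 + 2*28.085 + 9*15.999 + 4*1.008 = 277.108 g/mol.
Mass of H per formula unit: 4 × 1.008 = 4.032 g.
Weight fraction H = 4.032 / 277.108 = 0.0146.

1.46 wt%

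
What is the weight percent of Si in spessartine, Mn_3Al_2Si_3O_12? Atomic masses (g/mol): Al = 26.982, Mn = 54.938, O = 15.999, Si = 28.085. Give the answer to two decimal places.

17.02 wt%

Formula mass = 3×54.938 + 2×26.982 + 3×28.085 + 12×15.999 = 495.021 g/mol, of which 84.255 g is Si.
So Si makes up 84.255/495.021 = 0.1702 of the mass, i.e. 17.02%.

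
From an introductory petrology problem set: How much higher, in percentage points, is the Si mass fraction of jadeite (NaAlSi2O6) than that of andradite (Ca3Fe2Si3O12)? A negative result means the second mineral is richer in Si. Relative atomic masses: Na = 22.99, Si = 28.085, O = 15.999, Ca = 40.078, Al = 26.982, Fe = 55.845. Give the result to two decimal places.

Si in NaAlSi2O6: molar mass 202.136 g/mol; 2×28.085 = 56.170 g → 27.79 wt%.
Si in Ca3Fe2Si3O12: molar mass 508.167 g/mol; 3×28.085 = 84.255 g → 16.58 wt%.
Difference = 27.79 − 16.58 = 11.21 percentage points.

11.21 percentage points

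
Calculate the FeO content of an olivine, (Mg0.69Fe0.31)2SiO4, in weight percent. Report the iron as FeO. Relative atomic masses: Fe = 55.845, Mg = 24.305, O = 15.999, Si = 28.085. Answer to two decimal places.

27.80 wt%

M((Mg0.69Fe0.31)2SiO4) = 160.246 g/mol; M(FeO) = 71.844 g/mol.
Moles FeO per formula unit = 0.62 Fe ÷ 1 = 0.6200.
FeO fraction = (0.6200 × 71.844) / 160.246 = 44.543/160.246 = 0.2780.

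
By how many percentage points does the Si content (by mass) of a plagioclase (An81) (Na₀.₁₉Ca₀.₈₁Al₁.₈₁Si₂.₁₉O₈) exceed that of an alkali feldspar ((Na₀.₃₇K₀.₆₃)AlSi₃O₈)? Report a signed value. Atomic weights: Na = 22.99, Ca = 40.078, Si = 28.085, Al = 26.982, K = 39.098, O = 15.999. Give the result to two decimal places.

M(Na₀.₁₉Ca₀.₈₁Al₁.₈₁Si₂.₁₉O₈) = 275.167 g/mol, so wt% Si = 61.506/275.167 × 100 = 22.35%.
M((Na₀.₃₇K₀.₆₃)AlSi₃O₈) = 272.367 g/mol, so wt% Si = 84.255/272.367 × 100 = 30.93%.
22.35 − 30.93 = -8.58 pp.

-8.58 percentage points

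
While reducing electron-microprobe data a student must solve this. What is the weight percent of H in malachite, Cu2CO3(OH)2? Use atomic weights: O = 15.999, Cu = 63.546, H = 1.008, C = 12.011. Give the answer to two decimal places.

0.91 mass %

Formula mass = 2*63.546 + 1*12.011 + 5*15.999 + 2*1.008 = 221.114 g/mol, of which 2.016 g is H.
So H makes up 2.016/221.114 = 0.0091 of the mass, i.e. 0.91%.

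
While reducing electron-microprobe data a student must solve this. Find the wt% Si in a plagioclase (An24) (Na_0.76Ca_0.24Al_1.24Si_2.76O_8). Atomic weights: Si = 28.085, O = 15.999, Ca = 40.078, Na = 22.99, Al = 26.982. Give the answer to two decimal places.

29.13 weight percent

Molar mass of Na_0.76Ca_0.24Al_1.24Si_2.76O_8: 0.76×22.99 + 0.24×40.078 + 1.24×26.982 + 2.76×28.085 + 8×15.999 = 266.055 g/mol.
Mass of Si per formula unit: 2.76 × 28.085 = 77.515 g.
Weight fraction Si = 77.515 / 266.055 = 0.2913.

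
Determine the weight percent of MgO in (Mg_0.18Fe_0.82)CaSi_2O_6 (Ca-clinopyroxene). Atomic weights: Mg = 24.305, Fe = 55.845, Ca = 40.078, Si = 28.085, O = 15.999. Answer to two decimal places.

M((Mg_0.18Fe_0.82)CaSi_2O_6) = 242.410 g/mol; M(MgO) = 40.304 g/mol.
Moles MgO per formula unit = 0.18 Mg ÷ 1 = 0.1800.
MgO fraction = (0.1800 × 40.304) / 242.410 = 7.255/242.410 = 0.0299.

2.99 wt%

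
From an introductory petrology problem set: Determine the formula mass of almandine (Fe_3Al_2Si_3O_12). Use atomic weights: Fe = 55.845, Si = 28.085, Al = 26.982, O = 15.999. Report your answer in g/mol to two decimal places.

The formula mass is the sum 3*55.845 + 2*26.982 + 3*28.085 + 12*15.999.

497.74 g/mol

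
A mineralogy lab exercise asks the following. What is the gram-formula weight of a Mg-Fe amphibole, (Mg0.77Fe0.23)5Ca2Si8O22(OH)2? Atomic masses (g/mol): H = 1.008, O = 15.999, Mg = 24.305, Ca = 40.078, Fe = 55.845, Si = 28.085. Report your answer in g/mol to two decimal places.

848.62 g/mol

M = 3.85·24.305 + 1.15·55.845 + 2·40.078 + 8·28.085 + 24·15.999 + 2·1.008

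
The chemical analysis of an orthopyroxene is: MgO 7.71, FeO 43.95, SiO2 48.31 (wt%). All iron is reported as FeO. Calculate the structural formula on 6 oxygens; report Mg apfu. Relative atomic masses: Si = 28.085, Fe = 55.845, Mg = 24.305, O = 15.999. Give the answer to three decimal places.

0.476 Mg apfu

MgO: 7.71/40.304 = 0.19130 mol → 0.19130 mol Mg, 0.19130 mol O.
FeO: 43.95/71.844 = 0.61174 mol → 0.61174 mol Fe, 0.61174 mol O.
SiO2: 48.31/60.083 = 0.80405 mol → 0.80405 mol Si, 1.60810 mol O.
Total oxygen = 2.41114 mol. Normalization factor = 6/2.41114 = 2.48845.
Mg per 6 O = 0.19130 × 2.48845 = 0.476.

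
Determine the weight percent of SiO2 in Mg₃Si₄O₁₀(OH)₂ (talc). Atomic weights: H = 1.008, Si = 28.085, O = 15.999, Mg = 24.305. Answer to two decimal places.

Molar mass of Mg₃Si₄O₁₀(OH)₂ = 3×24.305 + 4×28.085 + 12×15.999 + 2×1.008 = 379.259 g/mol.
Each formula unit contains 4 Si, equivalent to 4/1 = 4.0000 mol SiO2.
M(SiO2) = 1×28.085 + 2×15.999 = 60.083 g/mol.
Mass of SiO2 per formula unit = 4.0000 × 60.083 = 240.332 g.
SiO2 wt% = 240.332 / 379.259 × 100 = 63.37%.

63.37 wt%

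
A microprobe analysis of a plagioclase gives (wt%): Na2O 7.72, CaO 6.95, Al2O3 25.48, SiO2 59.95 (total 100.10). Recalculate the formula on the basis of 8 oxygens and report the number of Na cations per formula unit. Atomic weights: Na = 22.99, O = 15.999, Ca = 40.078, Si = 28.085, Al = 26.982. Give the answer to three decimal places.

7.72 wt% Na2O ÷ 61.979 g/mol = 0.12456 mol, giving 0.24912 Na and 0.12456 O.
6.95 wt% CaO ÷ 56.077 g/mol = 0.12394 mol, giving 0.12394 Ca and 0.12394 O.
25.48 wt% Al2O3 ÷ 101.961 g/mol = 0.24990 mol, giving 0.49980 Al and 0.74970 O.
59.95 wt% SiO2 ÷ 60.083 g/mol = 0.99779 mol, giving 0.99779 Si and 1.99558 O.
Oxygen sums to 2.99378; scaling by 8/2.99378 = 2.67221 puts the formula on 8 O.
Na: 0.24912 × 2.67221 = 0.666 atoms per formula unit.

0.666 Na apfu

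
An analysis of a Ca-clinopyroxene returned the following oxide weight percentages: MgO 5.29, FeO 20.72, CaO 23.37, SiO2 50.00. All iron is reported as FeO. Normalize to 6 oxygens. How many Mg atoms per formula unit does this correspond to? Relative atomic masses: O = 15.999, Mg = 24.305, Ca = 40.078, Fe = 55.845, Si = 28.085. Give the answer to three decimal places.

0.315 Mg apfu

MgO (M=40.304): mol = 0.13125; Mg = 0.13125, O = 0.13125.
FeO (M=71.844): mol = 0.28840; Fe = 0.28840, O = 0.28840.
CaO (M=56.077): mol = 0.41675; Ca = 0.41675, O = 0.41675.
SiO2 (M=60.083): mol = 0.83218; Si = 0.83218, O = 1.66436.
ΣO = 2.50076; factor = 6/ΣO = 2.39927.
Mg apfu = 0.13125 × 2.39927 = 0.315.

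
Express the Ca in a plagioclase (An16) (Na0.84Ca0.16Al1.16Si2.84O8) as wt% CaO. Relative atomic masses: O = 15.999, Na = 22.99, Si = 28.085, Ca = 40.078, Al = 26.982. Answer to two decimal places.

M(Na0.84Ca0.16Al1.16Si2.84O8) = 264.777 g/mol; M(CaO) = 56.077 g/mol.
Moles CaO per formula unit = 0.16 Ca ÷ 1 = 0.1600.
CaO fraction = (0.1600 × 56.077) / 264.777 = 8.972/264.777 = 0.0339.

3.39 wt%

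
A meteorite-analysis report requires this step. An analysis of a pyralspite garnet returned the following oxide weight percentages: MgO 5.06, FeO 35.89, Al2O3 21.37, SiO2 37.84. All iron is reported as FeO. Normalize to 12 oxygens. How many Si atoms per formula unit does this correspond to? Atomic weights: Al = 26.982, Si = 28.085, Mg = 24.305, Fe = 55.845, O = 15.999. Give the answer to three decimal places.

3.007 Si apfu

MgO: 5.06/40.304 = 0.12555 mol → 0.12555 mol Mg, 0.12555 mol O.
FeO: 35.89/71.844 = 0.49955 mol → 0.49955 mol Fe, 0.49955 mol O.
Al2O3: 21.37/101.961 = 0.20959 mol → 0.41918 mol Al, 0.62877 mol O.
SiO2: 37.84/60.083 = 0.62980 mol → 0.62980 mol Si, 1.25960 mol O.
Total oxygen = 2.51347 mol. Normalization factor = 12/2.51347 = 4.77428.
Si per 12 O = 0.62980 × 4.77428 = 3.007.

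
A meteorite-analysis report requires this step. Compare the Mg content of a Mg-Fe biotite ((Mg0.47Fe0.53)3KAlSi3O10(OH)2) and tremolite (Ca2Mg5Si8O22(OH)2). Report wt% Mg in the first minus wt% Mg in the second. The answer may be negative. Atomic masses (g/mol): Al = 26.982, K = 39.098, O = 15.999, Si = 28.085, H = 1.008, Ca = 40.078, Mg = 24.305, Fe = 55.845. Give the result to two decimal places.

First mineral: 34.270 g Mg in 467.403 g formula = 7.33 wt% Mg.
Second mineral: 121.525 g Mg in 812.353 g formula = 14.96 wt% Mg.
7.33% − 14.96% gives a difference of -7.63 percentage points.

-7.63 percentage points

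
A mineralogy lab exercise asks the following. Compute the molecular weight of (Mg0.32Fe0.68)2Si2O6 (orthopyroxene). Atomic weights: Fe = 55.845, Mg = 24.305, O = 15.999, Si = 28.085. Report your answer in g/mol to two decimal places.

243.67 g/mol

Mg: 0.64 × 24.305 = 15.5552
Fe: 1.36 × 55.845 = 75.9492
Si: 2 × 28.085 = 56.1700
O: 6 × 15.999 = 95.9940
Summing the contributions gives the formula mass.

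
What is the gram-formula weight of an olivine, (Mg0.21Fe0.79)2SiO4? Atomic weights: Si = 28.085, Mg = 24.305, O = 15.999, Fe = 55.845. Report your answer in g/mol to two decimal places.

190.52 g/mol

The formula mass is the sum 0.42*24.305 + 1.58*55.845 + 1*28.085 + 4*15.999.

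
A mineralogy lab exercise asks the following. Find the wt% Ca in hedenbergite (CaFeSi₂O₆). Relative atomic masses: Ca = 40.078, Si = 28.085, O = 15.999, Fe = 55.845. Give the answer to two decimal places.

16.15 weight percent

M(CaFeSi₂O₆) = 248.087 g/mol.
Ca contributes 1 × 40.078 = 40.078 g per mole.
40.078/248.087 = 0.1615 → 16.15%.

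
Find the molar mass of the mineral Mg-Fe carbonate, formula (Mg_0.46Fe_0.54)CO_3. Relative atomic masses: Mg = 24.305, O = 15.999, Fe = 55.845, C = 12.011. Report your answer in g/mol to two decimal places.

101.34 g/mol

M = 0.46×24.305 + 0.54×55.845 + 1×12.011 + 3×15.999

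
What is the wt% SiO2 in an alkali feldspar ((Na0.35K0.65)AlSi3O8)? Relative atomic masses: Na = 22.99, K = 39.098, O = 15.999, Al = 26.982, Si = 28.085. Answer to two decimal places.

66.10 wt%

Molar mass of (Na0.35K0.65)AlSi3O8 = 0.35×22.99 + 0.65×39.098 + 1×26.982 + 3×28.085 + 8×15.999 = 272.689 g/mol.
Each formula unit contains 3 Si, equivalent to 3/1 = 3.0000 mol SiO2.
M(SiO2) = 1×28.085 + 2×15.999 = 60.083 g/mol.
Mass of SiO2 per formula unit = 3.0000 × 60.083 = 180.249 g.
SiO2 wt% = 180.249 / 272.689 × 100 = 66.10%.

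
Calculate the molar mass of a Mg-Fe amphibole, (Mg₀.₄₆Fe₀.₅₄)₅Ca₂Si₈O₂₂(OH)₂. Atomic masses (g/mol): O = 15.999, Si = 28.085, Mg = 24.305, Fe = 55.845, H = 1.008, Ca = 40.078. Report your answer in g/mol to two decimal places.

The formula mass is the sum 2.30*24.305 + 2.70*55.845 + 2*40.078 + 8*28.085 + 24*15.999 + 2*1.008.

897.51 g/mol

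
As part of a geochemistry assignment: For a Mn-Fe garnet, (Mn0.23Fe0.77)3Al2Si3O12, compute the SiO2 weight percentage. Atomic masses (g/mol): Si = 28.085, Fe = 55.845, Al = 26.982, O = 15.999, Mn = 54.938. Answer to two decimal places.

Molar mass of (Mn0.23Fe0.77)3Al2Si3O12 = 0.69·54.938 + 2.31·55.845 + 2·26.982 + 3·28.085 + 12·15.999 = 497.116 g/mol.
Each formula unit contains 3 Si, equivalent to 3/1 = 3.0000 mol SiO2.
M(SiO2) = 1×28.085 + 2×15.999 = 60.083 g/mol.
Mass of SiO2 per formula unit = 3.0000 × 60.083 = 180.249 g.
SiO2 wt% = 180.249 / 497.116 × 100 = 36.26%.

36.26 wt%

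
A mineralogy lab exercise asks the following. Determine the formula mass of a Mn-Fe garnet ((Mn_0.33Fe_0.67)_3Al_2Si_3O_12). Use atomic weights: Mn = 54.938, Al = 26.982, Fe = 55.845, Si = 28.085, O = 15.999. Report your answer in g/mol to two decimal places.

M = 0.99×54.938 + 2.01×55.845 + 2×26.982 + 3×28.085 + 12×15.999

496.84 g/mol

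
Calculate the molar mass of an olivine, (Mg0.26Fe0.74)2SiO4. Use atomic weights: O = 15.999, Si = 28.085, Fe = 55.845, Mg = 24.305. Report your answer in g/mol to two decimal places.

The formula mass is the sum 0.52(24.305) + 1.48(55.845) + 1(28.085) + 4(15.999).

187.37 g/mol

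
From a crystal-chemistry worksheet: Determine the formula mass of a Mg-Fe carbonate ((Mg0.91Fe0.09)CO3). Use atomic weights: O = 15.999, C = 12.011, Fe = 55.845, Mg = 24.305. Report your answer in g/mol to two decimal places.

M = 0.91(24.305) + 0.09(55.845) + 1(12.011) + 3(15.999)

87.15 g/mol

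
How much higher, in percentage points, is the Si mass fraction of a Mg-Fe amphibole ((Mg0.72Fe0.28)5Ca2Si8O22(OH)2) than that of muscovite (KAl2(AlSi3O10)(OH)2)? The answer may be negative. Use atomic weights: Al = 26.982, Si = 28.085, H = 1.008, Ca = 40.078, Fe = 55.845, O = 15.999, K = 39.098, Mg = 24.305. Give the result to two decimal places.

5.08 percentage points

M((Mg0.72Fe0.28)5Ca2Si8O22(OH)2) = 856.509 g/mol, so wt% Si = 224.680/856.509 × 100 = 26.23%.
M(KAl2(AlSi3O10)(OH)2) = 398.303 g/mol, so wt% Si = 84.255/398.303 × 100 = 21.15%.
26.23 − 21.15 = 5.08 pp.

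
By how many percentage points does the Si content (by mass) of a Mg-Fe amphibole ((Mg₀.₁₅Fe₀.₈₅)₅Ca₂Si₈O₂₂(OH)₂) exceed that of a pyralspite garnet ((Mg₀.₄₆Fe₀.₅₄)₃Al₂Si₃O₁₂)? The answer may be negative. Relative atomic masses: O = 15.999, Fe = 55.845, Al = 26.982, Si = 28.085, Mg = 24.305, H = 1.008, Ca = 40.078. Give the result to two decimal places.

5.19 percentage points

M((Mg₀.₁₅Fe₀.₈₅)₅Ca₂Si₈O₂₂(OH)₂) = 946.398 g/mol, so wt% Si = 224.680/946.398 × 100 = 23.74%.
M((Mg₀.₄₆Fe₀.₅₄)₃Al₂Si₃O₁₂) = 454.217 g/mol, so wt% Si = 84.255/454.217 × 100 = 18.55%.
23.74 − 18.55 = 5.19 pp.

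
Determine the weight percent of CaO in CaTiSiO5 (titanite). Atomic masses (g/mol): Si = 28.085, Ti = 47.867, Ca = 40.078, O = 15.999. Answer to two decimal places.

Formula mass = 196.025 g/mol.
1 Ca → 1.0000 mol CaO per formula unit; M(CaO) = 56.077, so CaO mass = 56.077 g.
56.077/196.025 × 100 = 28.61 wt%.

28.61 wt%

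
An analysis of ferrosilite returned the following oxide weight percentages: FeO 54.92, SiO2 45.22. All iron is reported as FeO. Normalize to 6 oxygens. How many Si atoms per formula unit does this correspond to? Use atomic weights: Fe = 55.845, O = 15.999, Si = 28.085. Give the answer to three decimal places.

FeO: 54.92/71.844 = 0.76443 mol → 0.76443 mol Fe, 0.76443 mol O.
SiO2: 45.22/60.083 = 0.75263 mol → 0.75263 mol Si, 1.50526 mol O.
Total oxygen = 2.26969 mol. Normalization factor = 6/2.26969 = 2.64353.
Si per 6 O = 0.75263 × 2.64353 = 1.990.

1.990 Si apfu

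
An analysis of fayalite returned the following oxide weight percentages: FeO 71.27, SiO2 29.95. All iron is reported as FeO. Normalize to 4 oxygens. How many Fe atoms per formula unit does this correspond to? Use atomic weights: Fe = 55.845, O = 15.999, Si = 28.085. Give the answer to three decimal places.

1.995 Fe apfu

71.27 wt% FeO ÷ 71.844 g/mol = 0.99201 mol, giving 0.99201 Fe and 0.99201 O.
29.95 wt% SiO2 ÷ 60.083 g/mol = 0.49848 mol, giving 0.49848 Si and 0.99696 O.
Oxygen sums to 1.98897; scaling by 4/1.98897 = 2.01109 puts the formula on 4 O.
Fe: 0.99201 × 2.01109 = 1.995 atoms per formula unit.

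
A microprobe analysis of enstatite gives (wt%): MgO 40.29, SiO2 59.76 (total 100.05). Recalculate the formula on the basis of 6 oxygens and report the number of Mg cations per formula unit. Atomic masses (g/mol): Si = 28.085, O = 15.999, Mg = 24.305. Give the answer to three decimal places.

2.007 Mg apfu

40.29 wt% MgO ÷ 40.304 g/mol = 0.99965 mol, giving 0.99965 Mg and 0.99965 O.
59.76 wt% SiO2 ÷ 60.083 g/mol = 0.99462 mol, giving 0.99462 Si and 1.98924 O.
Oxygen sums to 2.98889; scaling by 6/2.98889 = 2.00743 puts the formula on 6 O.
Mg: 0.99965 × 2.00743 = 2.007 atoms per formula unit.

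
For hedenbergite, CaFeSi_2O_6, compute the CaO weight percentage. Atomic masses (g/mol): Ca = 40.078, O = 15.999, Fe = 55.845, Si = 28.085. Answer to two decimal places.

Molar mass of CaFeSi_2O_6 = 1×40.078 + 1×55.845 + 2×28.085 + 6×15.999 = 248.087 g/mol.
Each formula unit contains 1 Ca, equivalent to 1/1 = 1.0000 mol CaO.
M(CaO) = 1×40.078 + 1×15.999 = 56.077 g/mol.
Mass of CaO per formula unit = 1.0000 × 56.077 = 56.077 g.
CaO wt% = 56.077 / 248.087 × 100 = 22.60%.

22.60 wt%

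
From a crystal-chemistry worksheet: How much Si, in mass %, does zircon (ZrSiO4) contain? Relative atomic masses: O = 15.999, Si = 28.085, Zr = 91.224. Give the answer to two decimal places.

15.32 mass %

M(ZrSiO4) = 183.305 g/mol.
Si contributes 1 × 28.085 = 28.085 g per mole.
28.085/183.305 = 0.1532 → 15.32%.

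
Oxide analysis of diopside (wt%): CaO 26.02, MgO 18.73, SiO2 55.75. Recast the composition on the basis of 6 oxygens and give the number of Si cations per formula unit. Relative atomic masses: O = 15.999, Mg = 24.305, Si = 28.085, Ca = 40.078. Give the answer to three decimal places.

1.999 Si apfu

26.02 wt% CaO ÷ 56.077 g/mol = 0.46400 mol, giving 0.46400 Ca and 0.46400 O.
18.73 wt% MgO ÷ 40.304 g/mol = 0.46472 mol, giving 0.46472 Mg and 0.46472 O.
55.75 wt% SiO2 ÷ 60.083 g/mol = 0.92788 mol, giving 0.92788 Si and 1.85576 O.
Oxygen sums to 2.78448; scaling by 6/2.78448 = 2.15480 puts the formula on 6 O.
Si: 0.92788 × 2.15480 = 1.999 atoms per formula unit.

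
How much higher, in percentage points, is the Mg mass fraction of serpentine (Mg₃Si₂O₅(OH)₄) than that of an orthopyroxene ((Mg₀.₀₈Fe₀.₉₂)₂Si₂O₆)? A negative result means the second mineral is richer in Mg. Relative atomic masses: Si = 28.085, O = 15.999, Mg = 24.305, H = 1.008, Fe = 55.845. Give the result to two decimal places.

Mg in Mg₃Si₂O₅(OH)₄: molar mass 277.108 g/mol; 3×24.305 = 72.915 g → 26.31 wt%.
Mg in (Mg₀.₀₈Fe₀.₉₂)₂Si₂O₆: molar mass 258.808 g/mol; 0.16×24.305 = 3.889 g → 1.50 wt%.
Difference = 26.31 − 1.50 = 24.81 percentage points.

24.81 percentage points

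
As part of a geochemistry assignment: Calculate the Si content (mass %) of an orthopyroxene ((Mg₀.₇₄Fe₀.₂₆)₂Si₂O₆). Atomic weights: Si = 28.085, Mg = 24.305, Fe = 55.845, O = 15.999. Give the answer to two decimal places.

25.86 mass %

Molar mass of (Mg₀.₇₄Fe₀.₂₆)₂Si₂O₆: 1.48·24.305 + 0.52·55.845 + 2·28.085 + 6·15.999 = 217.175 g/mol.
Mass of Si per formula unit: 2 × 28.085 = 56.170 g.
Weight fraction Si = 56.170 / 217.175 = 0.2586.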